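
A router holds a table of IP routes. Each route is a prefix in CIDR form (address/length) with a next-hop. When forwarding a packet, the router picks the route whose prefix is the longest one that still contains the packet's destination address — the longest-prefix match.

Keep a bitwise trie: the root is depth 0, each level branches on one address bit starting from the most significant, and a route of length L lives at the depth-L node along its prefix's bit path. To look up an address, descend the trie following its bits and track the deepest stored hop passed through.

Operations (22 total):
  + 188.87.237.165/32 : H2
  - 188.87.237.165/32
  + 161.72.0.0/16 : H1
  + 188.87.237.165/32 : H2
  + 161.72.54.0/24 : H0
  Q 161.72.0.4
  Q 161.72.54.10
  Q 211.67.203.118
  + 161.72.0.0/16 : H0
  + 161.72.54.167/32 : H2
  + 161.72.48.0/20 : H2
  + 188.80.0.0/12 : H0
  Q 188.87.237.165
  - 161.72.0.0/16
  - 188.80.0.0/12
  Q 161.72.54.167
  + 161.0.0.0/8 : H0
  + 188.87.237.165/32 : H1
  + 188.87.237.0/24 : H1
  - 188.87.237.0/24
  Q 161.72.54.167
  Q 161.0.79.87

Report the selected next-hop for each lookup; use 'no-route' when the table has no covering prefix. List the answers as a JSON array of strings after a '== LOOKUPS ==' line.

Process each operation:
  + 188.87.237.165/32 (H2) depth=32
  del 188.87.237.165/32 (clear depth 32)
  + 161.72.0.0/16 (H1) depth=16
  + 188.87.237.165/32 (H2) depth=32
  + 161.72.54.0/24 (H0) depth=24
  lookup 161.72.0.4: bits 101000010100100000 walk d0:-→d1:-→d2:-→d3:-→d4:-→d5:-→d6:-→d7:-→d8:-→d9:-→d10:-→d11:-→d12:-→d13:-→d14:-→d15:-→d16:H1→d17:-→d18:- -> H1
  lookup 161.72.54.10: bits 101000010100100000110110 walk d0:-→d1:-→d2:-→d3:-→d4:-→d5:-→d6:-→d7:-→d8:-→d9:-→d10:-→d11:-→d12:-→d13:-→d14:-→d15:-→d16:H1→d17:-→d18:-→d19:-→d20:-→d21:-→d22:-→d23:-→d24:H0 -> H0
  lookup 211.67.203.118: bits 1 walk d0:-→d1:- -> no-route
  + 161.72.0.0/16 (H0) depth=16
  + 161.72.54.167/32 (H2) depth=32
  + 161.72.48.0/20 (H2) depth=20
  + 188.80.0.0/12 (H0) depth=12
  lookup 188.87.237.165: bits 10111100010101111110110110100101 walk d0:-→d1:-→d2:-→d3:-→d4:-→d5:-→d6:-→d7:-→d8:-→d9:-→d10:-→d11:-→d12:H0→d13:-→d14:-→d15:-→d16:-→d17:-→d18:-→d19:-→d20:-→d21:-→d22:-→d23:-→d24:-→d25:-→d26:-→d27:-→d28:-→d29:-→d30:-→d31:-→d32:H2 -> H2
  del 161.72.0.0/16 (clear depth 16)
  del 188.80.0.0/12 (clear depth 12)
  lookup 161.72.54.167: bits 10100001010010000011011010100111 walk d0:-→d1:-→d2:-→d3:-→d4:-→d5:-→d6:-→d7:-→d8:-→d9:-→d10:-→d11:-→d12:-→d13:-→d14:-→d15:-→d16:-→d17:-→d18:-→d19:-→d20:H2→d21:-→d22:-→d23:-→d24:H0→d25:-→d26:-→d27:-→d28:-→d29:-→d30:-→d31:-→d32:H2 -> H2
  + 161.0.0.0/8 (H0) depth=8
  + 188.87.237.165/32 (H1) depth=32
  + 188.87.237.0/24 (H1) depth=24
  del 188.87.237.0/24 (clear depth 24)
  lookup 161.72.54.167: bits 10100001010010000011011010100111 walk d0:-→d1:-→d2:-→d3:-→d4:-→d5:-→d6:-→d7:-→d8:H0→d9:-→d10:-→d11:-→d12:-→d13:-→d14:-→d15:-→d16:-→d17:-→d18:-→d19:-→d20:H2→d21:-→d22:-→d23:-→d24:H0→d25:-→d26:-→d27:-→d28:-→d29:-→d30:-→d31:-→d32:H2 -> H2
  lookup 161.0.79.87: bits 101000010 walk d0:-→d1:-→d2:-→d3:-→d4:-→d5:-→d6:-→d7:-→d8:H0→d9:- -> H0

== LOOKUPS ==
["H1","H0","no-route","H2","H2","H2","H0"]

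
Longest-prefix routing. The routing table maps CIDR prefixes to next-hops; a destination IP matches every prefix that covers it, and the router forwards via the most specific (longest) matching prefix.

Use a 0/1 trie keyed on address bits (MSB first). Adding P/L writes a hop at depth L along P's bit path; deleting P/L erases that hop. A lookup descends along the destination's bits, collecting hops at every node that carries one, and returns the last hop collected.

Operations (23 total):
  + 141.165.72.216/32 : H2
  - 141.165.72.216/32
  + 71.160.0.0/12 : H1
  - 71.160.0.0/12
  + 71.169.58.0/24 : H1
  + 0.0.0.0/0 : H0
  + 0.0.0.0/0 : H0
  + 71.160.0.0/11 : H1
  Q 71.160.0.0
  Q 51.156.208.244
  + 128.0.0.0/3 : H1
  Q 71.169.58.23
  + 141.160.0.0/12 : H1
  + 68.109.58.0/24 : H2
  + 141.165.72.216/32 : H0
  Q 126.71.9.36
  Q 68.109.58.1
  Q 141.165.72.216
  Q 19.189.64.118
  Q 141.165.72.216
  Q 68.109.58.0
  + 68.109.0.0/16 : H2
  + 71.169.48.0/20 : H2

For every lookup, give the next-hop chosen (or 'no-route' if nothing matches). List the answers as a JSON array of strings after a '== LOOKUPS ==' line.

Process each operation:
  add 141.165.72.216/32 -> H2 at depth 32
  - 141.165.72.216/32 clear@32
  add 71.160.0.0/12 -> H1 at depth 12
  - 71.160.0.0/12 clear@12
  add 71.169.58.0/24 -> H1 at depth 24
  add 0.0.0.0/0 -> H0 at depth 0
  add 0.0.0.0/0 -> H0 at depth 0
  add 71.160.0.0/11 -> H1 at depth 11
  ? 71.160.0.0  path d0:H0→d1:-→d2:-→d3:-→d4:-→d5:-→d6:-→d7:-→d8:-→d9:-→d10:-→d11:H1→d12:-  best=H1
  ? 51.156.208.244  path d0:H0→d1:-  best=H0
  add 128.0.0.0/3 -> H1 at depth 3
  ? 71.169.58.23  path d0:H0→d1:-→d2:-→d3:-→d4:-→d5:-→d6:-→d7:-→d8:-→d9:-→d10:-→d11:H1→d12:-→d13:-→d14:-→d15:-→d16:-→d17:-→d18:-→d19:-→d20:-→d21:-→d22:-→d23:-→d24:H1  best=H1
  add 141.160.0.0/12 -> H1 at depth 12
  add 68.109.58.0/24 -> H2 at depth 24
  add 141.165.72.216/32 -> H0 at depth 32
  ? 126.71.9.36  path d0:H0→d1:-→d2:-  best=H0
  ? 68.109.58.1  path d0:H0→d1:-→d2:-→d3:-→d4:-→d5:-→d6:-→d7:-→d8:-→d9:-→d10:-→d11:-→d12:-→d13:-→d14:-→d15:-→d16:-→d17:-→d18:-→d19:-→d20:-→d21:-→d22:-→d23:-→d24:H2  best=H2
  ? 141.165.72.216  path d0:H0→d1:-→d2:-→d3:H1→d4:-→d5:-→d6:-→d7:-→d8:-→d9:-→d10:-→d11:-→d12:H1→d13:-→d14:-→d15:-→d16:-→d17:-→d18:-→d19:-→d20:-→d21:-→d22:-→d23:-→d24:-→d25:-→d26:-→d27:-→d28:-→d29:-→d30:-→d31:-→d32:H0  best=H0
  ? 19.189.64.118  path d0:H0→d1:-  best=H0
  ? 141.165.72.216  path d0:H0→d1:-→d2:-→d3:H1→d4:-→d5:-→d6:-→d7:-→d8:-→d9:-→d10:-→d11:-→d12:H1→d13:-→d14:-→d15:-→d16:-→d17:-→d18:-→d19:-→d20:-→d21:-→d22:-→d23:-→d24:-→d25:-→d26:-→d27:-→d28:-→d29:-→d30:-→d31:-→d32:H0  best=H0
  ? 68.109.58.0  path d0:H0→d1:-→d2:-→d3:-→d4:-→d5:-→d6:-→d7:-→d8:-→d9:-→d10:-→d11:-→d12:-→d13:-→d14:-→d15:-→d16:-→d17:-→d18:-→d19:-→d20:-→d21:-→d22:-→d23:-→d24:H2  best=H2
  add 68.109.0.0/16 -> H2 at depth 16
  add 71.169.48.0/20 -> H2 at depth 20

== LOOKUPS ==
["H1","H0","H1","H0","H2","H0","H0","H0","H2"]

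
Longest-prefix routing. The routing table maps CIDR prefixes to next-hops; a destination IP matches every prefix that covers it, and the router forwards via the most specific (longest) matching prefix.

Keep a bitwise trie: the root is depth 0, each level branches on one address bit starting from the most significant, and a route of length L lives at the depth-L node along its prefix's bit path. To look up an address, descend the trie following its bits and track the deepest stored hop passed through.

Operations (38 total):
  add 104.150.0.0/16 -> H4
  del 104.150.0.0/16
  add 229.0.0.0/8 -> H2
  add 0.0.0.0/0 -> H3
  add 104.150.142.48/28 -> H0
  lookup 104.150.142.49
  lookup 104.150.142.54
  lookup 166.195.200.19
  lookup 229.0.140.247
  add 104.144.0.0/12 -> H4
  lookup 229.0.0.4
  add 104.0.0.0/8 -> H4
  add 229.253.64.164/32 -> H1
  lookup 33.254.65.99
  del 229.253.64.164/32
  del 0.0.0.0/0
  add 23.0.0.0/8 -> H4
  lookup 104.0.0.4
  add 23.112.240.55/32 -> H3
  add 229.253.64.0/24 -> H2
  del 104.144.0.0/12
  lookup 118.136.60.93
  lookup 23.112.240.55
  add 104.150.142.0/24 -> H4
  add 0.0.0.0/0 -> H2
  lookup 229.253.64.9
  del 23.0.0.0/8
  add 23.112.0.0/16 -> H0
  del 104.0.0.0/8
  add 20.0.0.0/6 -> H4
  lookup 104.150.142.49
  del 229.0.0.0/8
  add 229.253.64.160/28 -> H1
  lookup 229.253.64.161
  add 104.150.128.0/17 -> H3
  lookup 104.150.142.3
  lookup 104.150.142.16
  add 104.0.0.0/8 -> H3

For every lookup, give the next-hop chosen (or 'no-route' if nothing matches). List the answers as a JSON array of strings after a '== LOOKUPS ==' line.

Trace:
  add 104.150.0.0/16 -> H4 at depth 16
  - 104.150.0.0/16 clear@16
  add 229.0.0.0/8 -> H2 at depth 8
  add 0.0.0.0/0 -> H3 at depth 0
  add 104.150.142.48/28 -> H0 at depth 28
  ? 104.150.142.49  path d0:H3→d1:-→d2:-→d3:-→d4:-→d5:-→d6:-→d7:-→d8:-→d9:-→d10:-→d11:-→d12:-→d13:-→d14:-→d15:-→d16:-→d17:-→d18:-→d19:-→d20:-→d21:-→d22:-→d23:-→d24:-→d25:-→d26:-→d27:-→d28:H0  best=H0
  ? 104.150.142.54  path d0:H3→d1:-→d2:-→d3:-→d4:-→d5:-→d6:-→d7:-→d8:-→d9:-→d10:-→d11:-→d12:-→d13:-→d14:-→d15:-→d16:-→d17:-→d18:-→d19:-→d20:-→d21:-→d22:-→d23:-→d24:-→d25:-→d26:-→d27:-→d28:H0  best=H0
  ? 166.195.200.19  path d0:H3→d1:-  best=H3
  ? 229.0.140.247  path d0:H3→d1:-→d2:-→d3:-→d4:-→d5:-→d6:-→d7:-→d8:H2  best=H2
  add 104.144.0.0/12 -> H4 at depth 12
  ? 229.0.0.4  path d0:H3→d1:-→d2:-→d3:-→d4:-→d5:-→d6:-→d7:-→d8:H2  best=H2
  add 104.0.0.0/8 -> H4 at depth 8
  add 229.253.64.164/32 -> H1 at depth 32
  ? 33.254.65.99  path d0:H3→d1:-  best=H3
  - 229.253.64.164/32 clear@32
  - 0.0.0.0/0 clear@0
  add 23.0.0.0/8 -> H4 at depth 8
  ? 104.0.0.4  path d0:-→d1:-→d2:-→d3:-→d4:-→d5:-→d6:-→d7:-→d8:H4  best=H4
  add 23.112.240.55/32 -> H3 at depth 32
  add 229.253.64.0/24 -> H2 at depth 24
  - 104.144.0.0/12 clear@12
  ? 118.136.60.93  path d0:-→d1:-→d2:-→d3:-  best=no-route
  ? 23.112.240.55  path d0:-→d1:-→d2:-→d3:-→d4:-→d5:-→d6:-→d7:-→d8:H4→d9:-→d10:-→d11:-→d12:-→d13:-→d14:-→d15:-→d16:-→d17:-→d18:-→d19:-→d20:-→d21:-→d22:-→d23:-→d24:-→d25:-→d26:-→d27:-→d28:-→d29:-→d30:-→d31:-→d32:H3  best=H3
  add 104.150.142.0/24 -> H4 at depth 24
  add 0.0.0.0/0 -> H2 at depth 0
  ? 229.253.64.9  path d0:H2→d1:-→d2:-→d3:-→d4:-→d5:-→d6:-→d7:-→d8:H2→d9:-→d10:-→d11:-→d12:-→d13:-→d14:-→d15:-→d16:-→d17:-→d18:-→d19:-→d20:-→d21:-→d22:-→d23:-→d24:H2  best=H2
  - 23.0.0.0/8 clear@8
  add 23.112.0.0/16 -> H0 at depth 16
  - 104.0.0.0/8 clear@8
  add 20.0.0.0/6 -> H4 at depth 6
  ? 104.150.142.49  path d0:H2→d1:-→d2:-→d3:-→d4:-→d5:-→d6:-→d7:-→d8:-→d9:-→d10:-→d11:-→d12:-→d13:-→d14:-→d15:-→d16:-→d17:-→d18:-→d19:-→d20:-→d21:-→d22:-→d23:-→d24:H4→d25:-→d26:-→d27:-→d28:H0  best=H0
  - 229.0.0.0/8 clear@8
  add 229.253.64.160/28 -> H1 at depth 28
  ? 229.253.64.161  path d0:H2→d1:-→d2:-→d3:-→d4:-→d5:-→d6:-→d7:-→d8:-→d9:-→d10:-→d11:-→d12:-→d13:-→d14:-→d15:-→d16:-→d17:-→d18:-→d19:-→d20:-→d21:-→d22:-→d23:-→d24:H2→d25:-→d26:-→d27:-→d28:H1→d29:-  best=H1
  add 104.150.128.0/17 -> H3 at depth 17
  ? 104.150.142.3  path d0:H2→d1:-→d2:-→d3:-→d4:-→d5:-→d6:-→d7:-→d8:-→d9:-→d10:-→d11:-→d12:-→d13:-→d14:-→d15:-→d16:-→d17:H3→d18:-→d19:-→d20:-→d21:-→d22:-→d23:-→d24:H4→d25:-→d26:-  best=H4
  ? 104.150.142.16  path d0:H2→d1:-→d2:-→d3:-→d4:-→d5:-→d6:-→d7:-→d8:-→d9:-→d10:-→d11:-→d12:-→d13:-→d14:-→d15:-→d16:-→d17:H3→d18:-→d19:-→d20:-→d21:-→d22:-→d23:-→d24:H4→d25:-→d26:-  best=H4
  add 104.0.0.0/8 -> H3 at depth 8

== LOOKUPS ==
["H0","H0","H3","H2","H2","H3","H4","no-route","H3","H2","H0","H1","H4","H4"]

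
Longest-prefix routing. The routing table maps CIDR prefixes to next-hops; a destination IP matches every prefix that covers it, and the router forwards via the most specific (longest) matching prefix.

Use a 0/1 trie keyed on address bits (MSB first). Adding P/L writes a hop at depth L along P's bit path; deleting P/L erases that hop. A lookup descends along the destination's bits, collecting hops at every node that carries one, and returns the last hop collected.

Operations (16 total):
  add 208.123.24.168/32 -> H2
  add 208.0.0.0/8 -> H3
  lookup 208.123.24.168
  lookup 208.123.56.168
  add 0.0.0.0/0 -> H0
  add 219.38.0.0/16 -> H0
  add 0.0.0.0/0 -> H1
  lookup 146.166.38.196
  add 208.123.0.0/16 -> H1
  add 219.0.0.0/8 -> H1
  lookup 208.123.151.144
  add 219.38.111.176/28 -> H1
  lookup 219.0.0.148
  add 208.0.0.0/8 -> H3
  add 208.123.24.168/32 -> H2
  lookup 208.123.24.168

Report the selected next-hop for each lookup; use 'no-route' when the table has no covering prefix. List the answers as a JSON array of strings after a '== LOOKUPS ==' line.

Trace:
  + 208.123.24.168/32 (H2) depth=32
  + 208.0.0.0/8 (H3) depth=8
  Q 208.123.24.168: descend 11010000011110110001100010101000 ; hops seen [H3,H2] ; pick H2
  Q 208.123.56.168: descend 110100000111101100 ; hops seen [H3] ; pick H3
  + 0.0.0.0/0 (H0) depth=0
  + 219.38.0.0/16 (H0) depth=16
  + 0.0.0.0/0 (H1) depth=0
  Q 146.166.38.196: descend 1 ; hops seen [H1] ; pick H1
  + 208.123.0.0/16 (H1) depth=16
  + 219.0.0.0/8 (H1) depth=8
  Q 208.123.151.144: descend 1101000001111011 ; hops seen [H1,H3,H1] ; pick H1
  + 219.38.111.176/28 (H1) depth=28
  Q 219.0.0.148: descend 1101101100 ; hops seen [H1,H1] ; pick H1
  + 208.0.0.0/8 (H3) depth=8
  + 208.123.24.168/32 (H2) depth=32
  Q 208.123.24.168: descend 11010000011110110001100010101000 ; hops seen [H1,H3,H1,H2] ; pick H2

== LOOKUPS ==
["H2","H3","H1","H1","H1","H2"]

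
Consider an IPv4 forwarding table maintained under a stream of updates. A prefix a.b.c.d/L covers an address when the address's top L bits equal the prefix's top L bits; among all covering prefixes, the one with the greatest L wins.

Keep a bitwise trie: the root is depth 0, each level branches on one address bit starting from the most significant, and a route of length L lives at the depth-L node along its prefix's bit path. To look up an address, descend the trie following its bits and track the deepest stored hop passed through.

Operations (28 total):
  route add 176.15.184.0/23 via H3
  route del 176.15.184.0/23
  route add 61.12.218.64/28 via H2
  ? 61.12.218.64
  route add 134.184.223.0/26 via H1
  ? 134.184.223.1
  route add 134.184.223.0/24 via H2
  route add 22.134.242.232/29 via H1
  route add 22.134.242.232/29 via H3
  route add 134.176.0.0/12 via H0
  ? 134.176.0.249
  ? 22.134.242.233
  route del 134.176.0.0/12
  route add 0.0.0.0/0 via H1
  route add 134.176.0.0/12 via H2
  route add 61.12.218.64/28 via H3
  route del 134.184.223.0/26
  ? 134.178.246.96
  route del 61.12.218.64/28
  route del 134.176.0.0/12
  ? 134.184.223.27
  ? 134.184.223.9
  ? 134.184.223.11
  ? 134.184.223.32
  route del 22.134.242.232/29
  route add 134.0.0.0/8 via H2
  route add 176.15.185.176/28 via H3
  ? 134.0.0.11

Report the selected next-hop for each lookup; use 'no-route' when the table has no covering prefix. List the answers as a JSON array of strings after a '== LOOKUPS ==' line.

Apply in order:
  + 176.15.184.0/23 (H3) depth=23
  - 176.15.184.0/23 clear@23
  + 61.12.218.64/28 (H2) depth=28
  lookup 61.12.218.64: bits 0011110100001100110110100100 walk d0:-→d1:-→d2:-→d3:-→d4:-→d5:-→d6:-→d7:-→d8:-→d9:-→d10:-→d11:-→d12:-→d13:-→d14:-→d15:-→d16:-→d17:-→d18:-→d19:-→d20:-→d21:-→d22:-→d23:-→d24:-→d25:-→d26:-→d27:-→d28:H2 -> H2
  + 134.184.223.0/26 (H1) depth=26
  lookup 134.184.223.1: bits 10000110101110001101111100 walk d0:-→d1:-→d2:-→d3:-→d4:-→d5:-→d6:-→d7:-→d8:-→d9:-→d10:-→d11:-→d12:-→d13:-→d14:-→d15:-→d16:-→d17:-→d18:-→d19:-→d20:-→d21:-→d22:-→d23:-→d24:-→d25:-→d26:H1 -> H1
  + 134.184.223.0/24 (H2) depth=24
  + 22.134.242.232/29 (H1) depth=29
  + 22.134.242.232/29 (H3) depth=29
  + 134.176.0.0/12 (H0) depth=12
  lookup 134.176.0.249: bits 100001101011 walk d0:-→d1:-→d2:-→d3:-→d4:-→d5:-→d6:-→d7:-→d8:-→d9:-→d10:-→d11:-→d12:H0 -> H0
  lookup 22.134.242.233: bits 00010110100001101111001011101 walk d0:-→d1:-→d2:-→d3:-→d4:-→d5:-→d6:-→d7:-→d8:-→d9:-→d10:-→d11:-→d12:-→d13:-→d14:-→d15:-→d16:-→d17:-→d18:-→d19:-→d20:-→d21:-→d22:-→d23:-→d24:-→d25:-→d26:-→d27:-→d28:-→d29:H3 -> H3
  - 134.176.0.0/12 clear@12
  + 0.0.0.0/0 (H1) depth=0
  + 134.176.0.0/12 (H2) depth=12
  + 61.12.218.64/28 (H3) depth=28
  - 134.184.223.0/26 clear@26
  lookup 134.178.246.96: bits 100001101011 walk d0:H1→d1:-→d2:-→d3:-→d4:-→d5:-→d6:-→d7:-→d8:-→d9:-→d10:-→d11:-→d12:H2 -> H2
  - 61.12.218.64/28 clear@28
  - 134.176.0.0/12 clear@12
  lookup 134.184.223.27: bits 10000110101110001101111100 walk d0:H1→d1:-→d2:-→d3:-→d4:-→d5:-→d6:-→d7:-→d8:-→d9:-→d10:-→d11:-→d12:-→d13:-→d14:-→d15:-→d16:-→d17:-→d18:-→d19:-→d20:-→d21:-→d22:-→d23:-→d24:H2→d25:-→d26:- -> H2
  lookup 134.184.223.9: bits 10000110101110001101111100 walk d0:H1→d1:-→d2:-→d3:-→d4:-→d5:-→d6:-→d7:-→d8:-→d9:-→d10:-→d11:-→d12:-→d13:-→d14:-→d15:-→d16:-→d17:-→d18:-→d19:-→d20:-→d21:-→d22:-→d23:-→d24:H2→d25:-→d26:- -> H2
  lookup 134.184.223.11: bits 10000110101110001101111100 walk d0:H1→d1:-→d2:-→d3:-→d4:-→d5:-→d6:-→d7:-→d8:-→d9:-→d10:-→d11:-→d12:-→d13:-→d14:-→d15:-→d16:-→d17:-→d18:-→d19:-→d20:-→d21:-→d22:-→d23:-→d24:H2→d25:-→d26:- -> H2
  lookup 134.184.223.32: bits 10000110101110001101111100 walk d0:H1→d1:-→d2:-→d3:-→d4:-→d5:-→d6:-→d7:-→d8:-→d9:-→d10:-→d11:-→d12:-→d13:-→d14:-→d15:-→d16:-→d17:-→d18:-→d19:-→d20:-→d21:-→d22:-→d23:-→d24:H2→d25:-→d26:- -> H2
  - 22.134.242.232/29 clear@29
  + 134.0.0.0/8 (H2) depth=8
  + 176.15.185.176/28 (H3) depth=28
  lookup 134.0.0.11: bits 10000110 walk d0:H1→d1:-→d2:-→d3:-→d4:-→d5:-→d6:-→d7:-→d8:H2 -> H2

== LOOKUPS ==
["H2","H1","H0","H3","H2","H2","H2","H2","H2","H2"]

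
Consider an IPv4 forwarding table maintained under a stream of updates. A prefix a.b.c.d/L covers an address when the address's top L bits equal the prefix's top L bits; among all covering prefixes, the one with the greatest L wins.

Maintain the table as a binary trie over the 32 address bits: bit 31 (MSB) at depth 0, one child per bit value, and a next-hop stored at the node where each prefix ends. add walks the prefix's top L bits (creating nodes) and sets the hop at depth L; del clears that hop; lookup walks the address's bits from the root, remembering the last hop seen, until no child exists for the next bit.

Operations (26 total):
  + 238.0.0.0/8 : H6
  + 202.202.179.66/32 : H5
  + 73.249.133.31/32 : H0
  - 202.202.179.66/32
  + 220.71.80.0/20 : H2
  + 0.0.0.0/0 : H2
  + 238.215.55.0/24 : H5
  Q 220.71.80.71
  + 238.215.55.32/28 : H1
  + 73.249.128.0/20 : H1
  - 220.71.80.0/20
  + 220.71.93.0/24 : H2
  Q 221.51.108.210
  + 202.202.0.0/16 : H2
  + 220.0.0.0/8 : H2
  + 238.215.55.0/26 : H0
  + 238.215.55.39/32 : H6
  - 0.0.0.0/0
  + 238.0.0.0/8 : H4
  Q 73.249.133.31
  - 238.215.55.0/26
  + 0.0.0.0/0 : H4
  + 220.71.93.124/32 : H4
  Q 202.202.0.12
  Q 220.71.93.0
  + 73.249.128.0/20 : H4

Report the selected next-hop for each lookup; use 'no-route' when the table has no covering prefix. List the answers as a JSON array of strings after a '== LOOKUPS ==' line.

Process each operation:
  add 238.0.0.0/8 -> H6 at depth 8
  add 202.202.179.66/32 -> H5 at depth 32
  add 73.249.133.31/32 -> H0 at depth 32
  del 202.202.179.66/32 (clear depth 32)
  add 220.71.80.0/20 -> H2 at depth 20
  add 0.0.0.0/0 -> H2 at depth 0
  add 238.215.55.0/24 -> H5 at depth 24
  lookup 220.71.80.71: bits 11011100010001110101 walk d0:H2→d1:-→d2:-→d3:-→d4:-→d5:-→d6:-→d7:-→d8:-→d9:-→d10:-→d11:-→d12:-→d13:-→d14:-→d15:-→d16:-→d17:-→d18:-→d19:-→d20:H2 -> H2
  add 238.215.55.32/28 -> H1 at depth 28
  add 73.249.128.0/20 -> H1 at depth 20
  del 220.71.80.0/20 (clear depth 20)
  add 220.71.93.0/24 -> H2 at depth 24
  lookup 221.51.108.210: bits 1101110 walk d0:H2→d1:-→d2:-→d3:-→d4:-→d5:-→d6:-→d7:- -> H2
  add 202.202.0.0/16 -> H2 at depth 16
  add 220.0.0.0/8 -> H2 at depth 8
  add 238.215.55.0/26 -> H0 at depth 26
  add 238.215.55.39/32 -> H6 at depth 32
  del 0.0.0.0/0 (clear depth 0)
  add 238.0.0.0/8 -> H4 at depth 8
  lookup 73.249.133.31: bits 01001001111110011000010100011111 walk d0:-→d1:-→d2:-→d3:-→d4:-→d5:-→d6:-→d7:-→d8:-→d9:-→d10:-→d11:-→d12:-→d13:-→d14:-→d15:-→d16:-→d17:-→d18:-→d19:-→d20:H1→d21:-→d22:-→d23:-→d24:-→d25:-→d26:-→d27:-→d28:-→d29:-→d30:-→d31:-→d32:H0 -> H0
  del 238.215.55.0/26 (clear depth 26)
  add 0.0.0.0/0 -> H4 at depth 0
  add 220.71.93.124/32 -> H4 at depth 32
  lookup 202.202.0.12: bits 1100101011001010 walk d0:H4→d1:-→d2:-→d3:-→d4:-→d5:-→d6:-→d7:-→d8:-→d9:-→d10:-→d11:-→d12:-→d13:-→d14:-→d15:-→d16:H2 -> H2
  lookup 220.71.93.0: bits 1101110001000111010111010 walk d0:H4→d1:-→d2:-→d3:-→d4:-→d5:-→d6:-→d7:-→d8:H2→d9:-→d10:-→d11:-→d12:-→d13:-→d14:-→d15:-→d16:-→d17:-→d18:-→d19:-→d20:-→d21:-→d22:-→d23:-→d24:H2→d25:- -> H2
  add 73.249.128.0/20 -> H4 at depth 20

== LOOKUPS ==
["H2","H2","H0","H2","H2"]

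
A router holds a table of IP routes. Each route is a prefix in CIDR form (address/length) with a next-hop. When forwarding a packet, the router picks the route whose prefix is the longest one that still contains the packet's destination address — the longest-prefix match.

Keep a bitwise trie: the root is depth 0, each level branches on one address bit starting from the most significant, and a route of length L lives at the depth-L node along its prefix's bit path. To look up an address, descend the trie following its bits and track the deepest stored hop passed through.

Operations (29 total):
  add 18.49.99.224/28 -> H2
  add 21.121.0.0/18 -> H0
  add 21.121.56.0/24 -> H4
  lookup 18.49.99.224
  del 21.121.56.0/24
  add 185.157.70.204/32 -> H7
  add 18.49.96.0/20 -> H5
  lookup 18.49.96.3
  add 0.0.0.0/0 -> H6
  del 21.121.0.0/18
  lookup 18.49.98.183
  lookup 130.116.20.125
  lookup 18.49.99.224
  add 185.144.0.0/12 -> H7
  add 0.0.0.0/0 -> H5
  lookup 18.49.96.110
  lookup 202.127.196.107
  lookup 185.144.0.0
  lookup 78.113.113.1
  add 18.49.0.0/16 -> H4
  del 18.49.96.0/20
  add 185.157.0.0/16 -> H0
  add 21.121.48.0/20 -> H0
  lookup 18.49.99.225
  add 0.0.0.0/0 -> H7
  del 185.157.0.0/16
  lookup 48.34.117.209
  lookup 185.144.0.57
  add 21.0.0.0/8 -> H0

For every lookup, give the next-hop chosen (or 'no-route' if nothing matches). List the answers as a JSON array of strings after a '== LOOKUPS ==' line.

Apply in order:
  + 18.49.99.224/28 (H2) depth=28
  + 21.121.0.0/18 (H0) depth=18
  + 21.121.56.0/24 (H4) depth=24
  Q 18.49.99.224: descend 0001001000110001011000111110 ; hops seen [H2] ; pick H2
  del 21.121.56.0/24 (clear depth 24)
  + 185.157.70.204/32 (H7) depth=32
  + 18.49.96.0/20 (H5) depth=20
  Q 18.49.96.3: descend 0001001000110001011000 ; hops seen [H5] ; pick H5
  + 0.0.0.0/0 (H6) depth=0
  del 21.121.0.0/18 (clear depth 18)
  Q 18.49.98.183: descend 00010010001100010110001 ; hops seen [H6,H5] ; pick H5
  Q 130.116.20.125: descend 10 ; hops seen [H6] ; pick H6
  Q 18.49.99.224: descend 0001001000110001011000111110 ; hops seen [H6,H5,H2] ; pick H2
  + 185.144.0.0/12 (H7) depth=12
  + 0.0.0.0/0 (H5) depth=0
  Q 18.49.96.110: descend 0001001000110001011000 ; hops seen [H5,H5] ; pick H5
  Q 202.127.196.107: descend 1 ; hops seen [H5] ; pick H5
  Q 185.144.0.0: descend 101110011001 ; hops seen [H5,H7] ; pick H7
  Q 78.113.113.1: descend 0 ; hops seen [H5] ; pick H5
  + 18.49.0.0/16 (H4) depth=16
  del 18.49.96.0/20 (clear depth 20)
  + 185.157.0.0/16 (H0) depth=16
  + 21.121.48.0/20 (H0) depth=20
  Q 18.49.99.225: descend 0001001000110001011000111110 ; hops seen [H5,H4,H2] ; pick H2
  + 0.0.0.0/0 (H7) depth=0
  del 185.157.0.0/16 (clear depth 16)
  Q 48.34.117.209: descend 00 ; hops seen [H7] ; pick H7
  Q 185.144.0.57: descend 101110011001 ; hops seen [H7,H7] ; pick H7
  + 21.0.0.0/8 (H0) depth=8

== LOOKUPS ==
["H2","H5","H5","H6","H2","H5","H5","H7","H5","H2","H7","H7"]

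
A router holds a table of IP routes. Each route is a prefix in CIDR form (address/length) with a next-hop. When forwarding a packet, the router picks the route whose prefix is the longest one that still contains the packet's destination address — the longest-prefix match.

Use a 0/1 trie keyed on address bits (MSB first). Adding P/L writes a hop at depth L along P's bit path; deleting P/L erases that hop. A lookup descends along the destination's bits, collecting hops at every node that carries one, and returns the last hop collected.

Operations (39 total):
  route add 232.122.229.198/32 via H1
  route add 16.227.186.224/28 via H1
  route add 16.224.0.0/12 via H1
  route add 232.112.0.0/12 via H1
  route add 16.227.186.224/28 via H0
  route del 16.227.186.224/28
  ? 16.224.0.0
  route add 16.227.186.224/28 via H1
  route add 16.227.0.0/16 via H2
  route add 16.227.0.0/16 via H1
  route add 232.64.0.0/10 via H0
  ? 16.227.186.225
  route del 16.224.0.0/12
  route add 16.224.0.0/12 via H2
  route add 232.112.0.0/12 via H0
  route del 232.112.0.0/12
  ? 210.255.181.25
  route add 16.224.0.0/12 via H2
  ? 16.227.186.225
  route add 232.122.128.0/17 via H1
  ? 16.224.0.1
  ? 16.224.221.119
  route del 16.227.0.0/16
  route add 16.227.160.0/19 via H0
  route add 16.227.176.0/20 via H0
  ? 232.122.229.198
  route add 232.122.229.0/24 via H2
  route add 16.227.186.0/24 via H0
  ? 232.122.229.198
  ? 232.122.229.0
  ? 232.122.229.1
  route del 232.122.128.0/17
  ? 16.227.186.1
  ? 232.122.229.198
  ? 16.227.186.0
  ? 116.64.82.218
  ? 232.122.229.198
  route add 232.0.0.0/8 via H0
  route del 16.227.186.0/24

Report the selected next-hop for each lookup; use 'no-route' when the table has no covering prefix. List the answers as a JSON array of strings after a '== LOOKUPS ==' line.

Apply in order:
  + 232.122.229.198/32 (H1) depth=32
  + 16.227.186.224/28 (H1) depth=28
  + 16.224.0.0/12 (H1) depth=12
  + 232.112.0.0/12 (H1) depth=12
  + 16.227.186.224/28 (H0) depth=28
  del 16.227.186.224/28 (clear depth 28)
  ? 16.224.0.0  path d0:-→d1:-→d2:-→d3:-→d4:-→d5:-→d6:-→d7:-→d8:-→d9:-→d10:-→d11:-→d12:H1→d13:-→d14:-  best=H1
  + 16.227.186.224/28 (H1) depth=28
  + 16.227.0.0/16 (H2) depth=16
  + 16.227.0.0/16 (H1) depth=16
  + 232.64.0.0/10 (H0) depth=10
  ? 16.227.186.225  path d0:-→d1:-→d2:-→d3:-→d4:-→d5:-→d6:-→d7:-→d8:-→d9:-→d10:-→d11:-→d12:H1→d13:-→d14:-→d15:-→d16:H1→d17:-→d18:-→d19:-→d20:-→d21:-→d22:-→d23:-→d24:-→d25:-→d26:-→d27:-→d28:H1  best=H1
  del 16.224.0.0/12 (clear depth 12)
  + 16.224.0.0/12 (H2) depth=12
  + 232.112.0.0/12 (H0) depth=12
  del 232.112.0.0/12 (clear depth 12)
  ? 210.255.181.25  path d0:-→d1:-→d2:-  best=no-route
  + 16.224.0.0/12 (H2) depth=12
  ? 16.227.186.225  path d0:-→d1:-→d2:-→d3:-→d4:-→d5:-→d6:-→d7:-→d8:-→d9:-→d10:-→d11:-→d12:H2→d13:-→d14:-→d15:-→d16:H1→d17:-→d18:-→d19:-→d20:-→d21:-→d22:-→d23:-→d24:-→d25:-→d26:-→d27:-→d28:H1  best=H1
  + 232.122.128.0/17 (H1) depth=17
  ? 16.224.0.1  path d0:-→d1:-→d2:-→d3:-→d4:-→d5:-→d6:-→d7:-→d8:-→d9:-→d10:-→d11:-→d12:H2→d13:-→d14:-  best=H2
  ? 16.224.221.119  path d0:-→d1:-→d2:-→d3:-→d4:-→d5:-→d6:-→d7:-→d8:-→d9:-→d10:-→d11:-→d12:H2→d13:-→d14:-  best=H2
  del 16.227.0.0/16 (clear depth 16)
  + 16.227.160.0/19 (H0) depth=19
  + 16.227.176.0/20 (H0) depth=20
  ? 232.122.229.198  path d0:-→d1:-→d2:-→d3:-→d4:-→d5:-→d6:-→d7:-→d8:-→d9:-→d10:H0→d11:-→d12:-→d13:-→d14:-→d15:-→d16:-→d17:H1→d18:-→d19:-→d20:-→d21:-→d22:-→d23:-→d24:-→d25:-→d26:-→d27:-→d28:-→d29:-→d30:-→d31:-→d32:H1  best=H1
  + 232.122.229.0/24 (H2) depth=24
  + 16.227.186.0/24 (H0) depth=24
  ? 232.122.229.198  path d0:-→d1:-→d2:-→d3:-→d4:-→d5:-→d6:-→d7:-→d8:-→d9:-→d10:H0→d11:-→d12:-→d13:-→d14:-→d15:-→d16:-→d17:H1→d18:-→d19:-→d20:-→d21:-→d22:-→d23:-→d24:H2→d25:-→d26:-→d27:-→d28:-→d29:-→d30:-→d31:-→d32:H1  best=H1
  ? 232.122.229.0  path d0:-→d1:-→d2:-→d3:-→d4:-→d5:-→d6:-→d7:-→d8:-→d9:-→d10:H0→d11:-→d12:-→d13:-→d14:-→d15:-→d16:-→d17:H1→d18:-→d19:-→d20:-→d21:-→d22:-→d23:-→d24:H2  best=H2
  ? 232.122.229.1  path d0:-→d1:-→d2:-→d3:-→d4:-→d5:-→d6:-→d7:-→d8:-→d9:-→d10:H0→d11:-→d12:-→d13:-→d14:-→d15:-→d16:-→d17:H1→d18:-→d19:-→d20:-→d21:-→d22:-→d23:-→d24:H2  best=H2
  del 232.122.128.0/17 (clear depth 17)
  ? 16.227.186.1  path d0:-→d1:-→d2:-→d3:-→d4:-→d5:-→d6:-→d7:-→d8:-→d9:-→d10:-→d11:-→d12:H2→d13:-→d14:-→d15:-→d16:-→d17:-→d18:-→d19:H0→d20:H0→d21:-→d22:-→d23:-→d24:H0  best=H0
  ? 232.122.229.198  path d0:-→d1:-→d2:-→d3:-→d4:-→d5:-→d6:-→d7:-→d8:-→d9:-→d10:H0→d11:-→d12:-→d13:-→d14:-→d15:-→d16:-→d17:-→d18:-→d19:-→d20:-→d21:-→d22:-→d23:-→d24:H2→d25:-→d26:-→d27:-→d28:-→d29:-→d30:-→d31:-→d32:H1  best=H1
  ? 16.227.186.0  path d0:-→d1:-→d2:-→d3:-→d4:-→d5:-→d6:-→d7:-→d8:-→d9:-→d10:-→d11:-→d12:H2→d13:-→d14:-→d15:-→d16:-→d17:-→d18:-→d19:H0→d20:H0→d21:-→d22:-→d23:-→d24:H0  best=H0
  ? 116.64.82.218  path d0:-→d1:-  best=no-route
  ? 232.122.229.198  path d0:-→d1:-→d2:-→d3:-→d4:-→d5:-→d6:-→d7:-→d8:-→d9:-→d10:H0→d11:-→d12:-→d13:-→d14:-→d15:-→d16:-→d17:-→d18:-→d19:-→d20:-→d21:-→d22:-→d23:-→d24:H2→d25:-→d26:-→d27:-→d28:-→d29:-→d30:-→d31:-→d32:H1  best=H1
  + 232.0.0.0/8 (H0) depth=8
  del 16.227.186.0/24 (clear depth 24)

== LOOKUPS ==
["H1","H1","no-route","H1","H2","H2","H1","H1","H2","H2","H0","H1","H0","no-route","H1"]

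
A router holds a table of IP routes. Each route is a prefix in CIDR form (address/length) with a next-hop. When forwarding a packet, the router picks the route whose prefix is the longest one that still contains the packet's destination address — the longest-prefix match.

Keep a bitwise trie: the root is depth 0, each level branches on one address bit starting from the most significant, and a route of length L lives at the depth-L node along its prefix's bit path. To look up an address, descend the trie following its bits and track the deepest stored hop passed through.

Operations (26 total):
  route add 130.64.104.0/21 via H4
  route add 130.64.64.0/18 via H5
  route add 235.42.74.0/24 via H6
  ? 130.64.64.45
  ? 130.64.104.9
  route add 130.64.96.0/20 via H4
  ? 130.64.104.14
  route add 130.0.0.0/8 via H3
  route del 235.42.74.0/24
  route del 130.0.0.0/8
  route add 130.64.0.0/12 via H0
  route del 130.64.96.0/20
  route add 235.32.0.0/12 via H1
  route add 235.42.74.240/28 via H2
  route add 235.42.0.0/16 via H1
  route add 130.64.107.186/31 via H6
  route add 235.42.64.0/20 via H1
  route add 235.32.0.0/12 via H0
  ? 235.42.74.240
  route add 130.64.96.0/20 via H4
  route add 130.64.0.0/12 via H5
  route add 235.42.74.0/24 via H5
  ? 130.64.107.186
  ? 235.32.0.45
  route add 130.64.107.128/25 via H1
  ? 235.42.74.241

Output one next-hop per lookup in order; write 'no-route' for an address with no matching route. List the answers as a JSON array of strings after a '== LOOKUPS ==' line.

Process each operation:
  add 130.64.104.0/21 -> H4 at depth 21
  add 130.64.64.0/18 -> H5 at depth 18
  add 235.42.74.0/24 -> H6 at depth 24
  Q 130.64.64.45: descend 100000100100000001 ; hops seen [H5] ; pick H5
  Q 130.64.104.9: descend 100000100100000001101 ; hops seen [H5,H4] ; pick H4
  add 130.64.96.0/20 -> H4 at depth 20
  Q 130.64.104.14: descend 100000100100000001101 ; hops seen [H5,H4,H4] ; pick H4
  add 130.0.0.0/8 -> H3 at depth 8
  - 235.42.74.0/24 clear@24
  - 130.0.0.0/8 clear@8
  add 130.64.0.0/12 -> H0 at depth 12
  - 130.64.96.0/20 clear@20
  add 235.32.0.0/12 -> H1 at depth 12
  add 235.42.74.240/28 -> H2 at depth 28
  add 235.42.0.0/16 -> H1 at depth 16
  add 130.64.107.186/31 -> H6 at depth 31
  add 235.42.64.0/20 -> H1 at depth 20
  add 235.32.0.0/12 -> H0 at depth 12
  Q 235.42.74.240: descend 1110101100101010010010101111 ; hops seen [H0,H1,H1,H2] ; pick H2
  add 130.64.96.0/20 -> H4 at depth 20
  add 130.64.0.0/12 -> H5 at depth 12
  add 235.42.74.0/24 -> H5 at depth 24
  Q 130.64.107.186: descend 1000001001000000011010111011101 ; hops seen [H5,H5,H4,H4,H6] ; pick H6
  Q 235.32.0.45: descend 111010110010 ; hops seen [H0] ; pick H0
  add 130.64.107.128/25 -> H1 at depth 25
  Q 235.42.74.241: descend 1110101100101010010010101111 ; hops seen [H0,H1,H1,H5,H2] ; pick H2

== LOOKUPS ==
["H5","H4","H4","H2","H6","H0","H2"]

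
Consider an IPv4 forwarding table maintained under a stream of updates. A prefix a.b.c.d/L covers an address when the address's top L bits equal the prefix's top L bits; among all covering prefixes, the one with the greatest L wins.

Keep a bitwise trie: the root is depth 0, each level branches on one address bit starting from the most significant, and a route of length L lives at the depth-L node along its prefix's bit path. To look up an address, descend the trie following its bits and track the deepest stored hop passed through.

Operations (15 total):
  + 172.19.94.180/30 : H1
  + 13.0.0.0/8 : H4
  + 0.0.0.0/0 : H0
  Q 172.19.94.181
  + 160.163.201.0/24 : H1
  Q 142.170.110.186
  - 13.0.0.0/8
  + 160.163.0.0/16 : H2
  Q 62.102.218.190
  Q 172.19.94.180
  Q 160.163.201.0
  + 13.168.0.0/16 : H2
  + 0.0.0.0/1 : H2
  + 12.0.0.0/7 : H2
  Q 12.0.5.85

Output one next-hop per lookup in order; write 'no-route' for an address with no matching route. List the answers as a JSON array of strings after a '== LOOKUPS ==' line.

Trace:
  + 172.19.94.180/30 (H1) depth=30
  + 13.0.0.0/8 (H4) depth=8
  + 0.0.0.0/0 (H0) depth=0
  Q 172.19.94.181: descend 101011000001001101011110101101 ; hops seen [H0,H1] ; pick H1
  + 160.163.201.0/24 (H1) depth=24
  Q 142.170.110.186: descend 10 ; hops seen [H0] ; pick H0
  - 13.0.0.0/8 clear@8
  + 160.163.0.0/16 (H2) depth=16
  Q 62.102.218.190: descend 00 ; hops seen [H0] ; pick H0
  Q 172.19.94.180: descend 101011000001001101011110101101 ; hops seen [H0,H1] ; pick H1
  Q 160.163.201.0: descend 101000001010001111001001 ; hops seen [H0,H2,H1] ; pick H1
  + 13.168.0.0/16 (H2) depth=16
  + 0.0.0.0/1 (H2) depth=1
  + 12.0.0.0/7 (H2) depth=7
  Q 12.0.5.85: descend 0000110 ; hops seen [H0,H2,H2] ; pick H2

== LOOKUPS ==
["H1","H0","H0","H1","H1","H2"]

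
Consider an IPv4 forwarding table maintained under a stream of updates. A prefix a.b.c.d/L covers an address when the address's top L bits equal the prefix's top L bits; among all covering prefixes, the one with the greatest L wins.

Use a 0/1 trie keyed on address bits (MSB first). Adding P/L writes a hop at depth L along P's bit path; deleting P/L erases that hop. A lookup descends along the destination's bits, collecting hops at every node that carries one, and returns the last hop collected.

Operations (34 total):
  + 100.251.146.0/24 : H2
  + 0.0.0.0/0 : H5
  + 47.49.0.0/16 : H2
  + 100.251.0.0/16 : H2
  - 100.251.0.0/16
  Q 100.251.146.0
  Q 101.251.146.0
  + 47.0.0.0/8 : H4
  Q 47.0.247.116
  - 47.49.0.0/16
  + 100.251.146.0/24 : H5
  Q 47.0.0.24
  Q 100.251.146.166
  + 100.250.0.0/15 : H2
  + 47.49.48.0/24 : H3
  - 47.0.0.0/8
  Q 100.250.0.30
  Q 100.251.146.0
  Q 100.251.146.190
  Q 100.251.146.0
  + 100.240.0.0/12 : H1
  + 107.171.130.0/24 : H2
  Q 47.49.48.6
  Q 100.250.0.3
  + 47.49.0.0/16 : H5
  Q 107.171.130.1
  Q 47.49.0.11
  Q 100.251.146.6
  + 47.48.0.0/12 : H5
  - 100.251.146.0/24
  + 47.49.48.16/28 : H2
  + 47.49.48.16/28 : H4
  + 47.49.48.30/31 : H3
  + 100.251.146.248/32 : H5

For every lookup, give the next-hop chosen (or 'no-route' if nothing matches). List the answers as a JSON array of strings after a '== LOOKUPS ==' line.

Trace:
  + 100.251.146.0/24 (H2) depth=24
  + 0.0.0.0/0 (H5) depth=0
  + 47.49.0.0/16 (H2) depth=16
  + 100.251.0.0/16 (H2) depth=16
  del 100.251.0.0/16 (clear depth 16)
  Q 100.251.146.0: descend 011001001111101110010010 ; hops seen [H5,H2] ; pick H2
  Q 101.251.146.0: descend 0110010 ; hops seen [H5] ; pick H5
  + 47.0.0.0/8 (H4) depth=8
  Q 47.0.247.116: descend 0010111100 ; hops seen [H5,H4] ; pick H4
  del 47.49.0.0/16 (clear depth 16)
  + 100.251.146.0/24 (H5) depth=24
  Q 47.0.0.24: descend 0010111100 ; hops seen [H5,H4] ; pick H4
  Q 100.251.146.166: descend 011001001111101110010010 ; hops seen [H5,H5] ; pick H5
  + 100.250.0.0/15 (H2) depth=15
  + 47.49.48.0/24 (H3) depth=24
  del 47.0.0.0/8 (clear depth 8)
  Q 100.250.0.30: descend 011001001111101 ; hops seen [H5,H2] ; pick H2
  Q 100.251.146.0: descend 011001001111101110010010 ; hops seen [H5,H2,H5] ; pick H5
  Q 100.251.146.190: descend 011001001111101110010010 ; hops seen [H5,H2,H5] ; pick H5
  Q 100.251.146.0: descend 011001001111101110010010 ; hops seen [H5,H2,H5] ; pick H5
  + 100.240.0.0/12 (H1) depth=12
  + 107.171.130.0/24 (H2) depth=24
  Q 47.49.48.6: descend 001011110011000100110000 ; hops seen [H5,H3] ; pick H3
  Q 100.250.0.3: descend 011001001111101 ; hops seen [H5,H1,H2] ; pick H2
  + 47.49.0.0/16 (H5) depth=16
  Q 107.171.130.1: descend 011010111010101110000010 ; hops seen [H5,H2] ; pick H2
  Q 47.49.0.11: descend 001011110011000100 ; hops seen [H5,H5] ; pick H5
  Q 100.251.146.6: descend 011001001111101110010010 ; hops seen [H5,H1,H2,H5] ; pick H5
  + 47.48.0.0/12 (H5) depth=12
  del 100.251.146.0/24 (clear depth 24)
  + 47.49.48.16/28 (H2) depth=28
  + 47.49.48.16/28 (H4) depth=28
  + 47.49.48.30/31 (H3) depth=31
  + 100.251.146.248/32 (H5) depth=32

== LOOKUPS ==
["H2","H5","H4","H4","H5","H2","H5","H5","H5","H3","H2","H2","H5","H5"]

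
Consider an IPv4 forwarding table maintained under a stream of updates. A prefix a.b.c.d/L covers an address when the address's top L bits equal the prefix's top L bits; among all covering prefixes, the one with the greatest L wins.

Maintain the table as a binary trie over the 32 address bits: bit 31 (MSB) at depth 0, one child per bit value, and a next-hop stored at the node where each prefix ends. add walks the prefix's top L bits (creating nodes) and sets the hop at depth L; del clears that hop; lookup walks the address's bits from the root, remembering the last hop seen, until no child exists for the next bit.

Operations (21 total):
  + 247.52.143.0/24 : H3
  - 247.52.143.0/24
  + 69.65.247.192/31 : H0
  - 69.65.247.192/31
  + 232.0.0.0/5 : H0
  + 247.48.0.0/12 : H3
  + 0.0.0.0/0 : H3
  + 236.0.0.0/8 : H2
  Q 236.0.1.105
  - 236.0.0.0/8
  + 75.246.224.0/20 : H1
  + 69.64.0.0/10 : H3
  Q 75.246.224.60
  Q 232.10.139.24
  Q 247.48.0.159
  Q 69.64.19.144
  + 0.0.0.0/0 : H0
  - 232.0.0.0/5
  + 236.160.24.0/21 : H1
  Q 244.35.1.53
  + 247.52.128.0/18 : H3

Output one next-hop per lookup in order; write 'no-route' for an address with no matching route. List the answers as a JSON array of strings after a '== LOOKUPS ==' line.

Trace:
  add 247.52.143.0/24 -> H3 at depth 24
  del 247.52.143.0/24 (clear depth 24)
  add 69.65.247.192/31 -> H0 at depth 31
  del 69.65.247.192/31 (clear depth 31)
  add 232.0.0.0/5 -> H0 at depth 5
  add 247.48.0.0/12 -> H3 at depth 12
  add 0.0.0.0/0 -> H3 at depth 0
  add 236.0.0.0/8 -> H2 at depth 8
  ? 236.0.1.105  path d0:H3→d1:-→d2:-→d3:-→d4:-→d5:H0→d6:-→d7:-→d8:H2  best=H2
  del 236.0.0.0/8 (clear depth 8)
  add 75.246.224.0/20 -> H1 at depth 20
  add 69.64.0.0/10 -> H3 at depth 10
  ? 75.246.224.60  path d0:H3→d1:-→d2:-→d3:-→d4:-→d5:-→d6:-→d7:-→d8:-→d9:-→d10:-→d11:-→d12:-→d13:-→d14:-→d15:-→d16:-→d17:-→d18:-→d19:-→d20:H1  best=H1
  ? 232.10.139.24  path d0:H3→d1:-→d2:-→d3:-→d4:-→d5:H0  best=H0
  ? 247.48.0.159  path d0:H3→d1:-→d2:-→d3:-→d4:-→d5:-→d6:-→d7:-→d8:-→d9:-→d10:-→d11:-→d12:H3→d13:-  best=H3
  ? 69.64.19.144  path d0:H3→d1:-→d2:-→d3:-→d4:-→d5:-→d6:-→d7:-→d8:-→d9:-→d10:H3→d11:-→d12:-→d13:-→d14:-→d15:-  best=H3
  add 0.0.0.0/0 -> H0 at depth 0
  del 232.0.0.0/5 (clear depth 5)
  add 236.160.24.0/21 -> H1 at depth 21
  ? 244.35.1.53  path d0:H0→d1:-→d2:-→d3:-→d4:-→d5:-→d6:-  best=H0
  add 247.52.128.0/18 -> H3 at depth 18

== LOOKUPS ==
["H2","H1","H0","H3","H3","H0"]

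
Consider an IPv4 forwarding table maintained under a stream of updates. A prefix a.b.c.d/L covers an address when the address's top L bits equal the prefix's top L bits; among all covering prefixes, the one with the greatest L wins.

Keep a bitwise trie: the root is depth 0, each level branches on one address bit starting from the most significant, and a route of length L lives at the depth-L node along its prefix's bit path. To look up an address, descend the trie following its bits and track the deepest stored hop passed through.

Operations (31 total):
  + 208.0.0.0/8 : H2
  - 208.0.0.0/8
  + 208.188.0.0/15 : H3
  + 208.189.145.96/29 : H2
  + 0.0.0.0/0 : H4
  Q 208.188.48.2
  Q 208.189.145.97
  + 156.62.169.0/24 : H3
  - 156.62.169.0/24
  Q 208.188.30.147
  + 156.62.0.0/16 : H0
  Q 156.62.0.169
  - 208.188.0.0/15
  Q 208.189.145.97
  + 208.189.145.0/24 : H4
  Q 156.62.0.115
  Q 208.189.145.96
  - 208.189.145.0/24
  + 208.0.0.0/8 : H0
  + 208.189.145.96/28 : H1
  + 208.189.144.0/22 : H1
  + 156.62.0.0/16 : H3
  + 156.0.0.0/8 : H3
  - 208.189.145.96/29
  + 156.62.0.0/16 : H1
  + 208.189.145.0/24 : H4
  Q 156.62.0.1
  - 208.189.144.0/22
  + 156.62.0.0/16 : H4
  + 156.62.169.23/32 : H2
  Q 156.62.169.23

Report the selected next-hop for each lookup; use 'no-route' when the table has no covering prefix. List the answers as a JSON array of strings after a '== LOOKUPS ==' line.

Trace:
  add 208.0.0.0/8 -> H2 at depth 8
  del 208.0.0.0/8 (clear depth 8)
  add 208.188.0.0/15 -> H3 at depth 15
  add 208.189.145.96/29 -> H2 at depth 29
  add 0.0.0.0/0 -> H4 at depth 0
  Q 208.188.48.2: descend 110100001011110 ; hops seen [H4,H3] ; pick H3
  Q 208.189.145.97: descend 11010000101111011001000101100 ; hops seen [H4,H3,H2] ; pick H2
  add 156.62.169.0/24 -> H3 at depth 24
  del 156.62.169.0/24 (clear depth 24)
  Q 208.188.30.147: descend 110100001011110 ; hops seen [H4,H3] ; pick H3
  add 156.62.0.0/16 -> H0 at depth 16
  Q 156.62.0.169: descend 1001110000111110 ; hops seen [H4,H0] ; pick H0
  del 208.188.0.0/15 (clear depth 15)
  Q 208.189.145.97: descend 11010000101111011001000101100 ; hops seen [H4,H2] ; pick H2
  add 208.189.145.0/24 -> H4 at depth 24
  Q 156.62.0.115: descend 1001110000111110 ; hops seen [H4,H0] ; pick H0
  Q 208.189.145.96: descend 11010000101111011001000101100 ; hops seen [H4,H4,H2] ; pick H2
  del 208.189.145.0/24 (clear depth 24)
  add 208.0.0.0/8 -> H0 at depth 8
  add 208.189.145.96/28 -> H1 at depth 28
  add 208.189.144.0/22 -> H1 at depth 22
  add 156.62.0.0/16 -> H3 at depth 16
  add 156.0.0.0/8 -> H3 at depth 8
  del 208.189.145.96/29 (clear depth 29)
  add 156.62.0.0/16 -> H1 at depth 16
  add 208.189.145.0/24 -> H4 at depth 24
  Q 156.62.0.1: descend 1001110000111110 ; hops seen [H4,H3,H1] ; pick H1
  del 208.189.144.0/22 (clear depth 22)
  add 156.62.0.0/16 -> H4 at depth 16
  add 156.62.169.23/32 -> H2 at depth 32
  Q 156.62.169.23: descend 10011100001111101010100100010111 ; hops seen [H4,H3,H4,H2] ; pick H2

== LOOKUPS ==
["H3","H2","H3","H0","H2","H0","H2","H1","H2"]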